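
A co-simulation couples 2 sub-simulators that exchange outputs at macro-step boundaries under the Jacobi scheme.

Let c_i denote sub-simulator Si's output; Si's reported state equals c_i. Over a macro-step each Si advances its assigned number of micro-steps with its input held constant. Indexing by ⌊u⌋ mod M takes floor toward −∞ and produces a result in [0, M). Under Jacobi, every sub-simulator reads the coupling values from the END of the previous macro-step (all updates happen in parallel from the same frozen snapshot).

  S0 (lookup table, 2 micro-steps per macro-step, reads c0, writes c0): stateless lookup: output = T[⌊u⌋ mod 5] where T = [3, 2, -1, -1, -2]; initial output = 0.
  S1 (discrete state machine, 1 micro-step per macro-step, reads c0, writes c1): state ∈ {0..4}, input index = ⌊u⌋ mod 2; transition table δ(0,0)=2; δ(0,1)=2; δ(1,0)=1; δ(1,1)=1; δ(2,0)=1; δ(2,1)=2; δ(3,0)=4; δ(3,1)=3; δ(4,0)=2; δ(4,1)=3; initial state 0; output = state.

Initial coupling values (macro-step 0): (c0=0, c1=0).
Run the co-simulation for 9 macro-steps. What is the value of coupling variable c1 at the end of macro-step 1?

macro 1: S0 reads c0=0 → after 2×micro: 3; S1 reads c0=0 → after 1×micro: 2 ⇒ (c0=3, c1=2)
macro 2: S0 reads c0=3 → after 2×micro: -1; S1 reads c0=3 → after 1×micro: 2 ⇒ (c0=-1, c1=2)
macro 3: S0 reads c0=-1 → after 2×micro: -2; S1 reads c0=-1 → after 1×micro: 2 ⇒ (c0=-2, c1=2)
macro 4: S0 reads c0=-2 → after 2×micro: -1; S1 reads c0=-2 → after 1×micro: 1 ⇒ (c0=-1, c1=1)
macro 5: S0 reads c0=-1 → after 2×micro: -2; S1 reads c0=-1 → after 1×micro: 1 ⇒ (c0=-2, c1=1)
macro 6: S0 reads c0=-2 → after 2×micro: -1; S1 reads c0=-2 → after 1×micro: 1 ⇒ (c0=-1, c1=1)
macro 7: S0 reads c0=-1 → after 2×micro: -2; S1 reads c0=-1 → after 1×micro: 1 ⇒ (c0=-2, c1=1)
macro 8: S0 reads c0=-2 → after 2×micro: -1; S1 reads c0=-2 → after 1×micro: 1 ⇒ (c0=-1, c1=1)
macro 9: S0 reads c0=-1 → after 2×micro: -2; S1 reads c0=-1 → after 1×micro: 1 ⇒ (c0=-2, c1=1)

c1 at macro-step 1 = 2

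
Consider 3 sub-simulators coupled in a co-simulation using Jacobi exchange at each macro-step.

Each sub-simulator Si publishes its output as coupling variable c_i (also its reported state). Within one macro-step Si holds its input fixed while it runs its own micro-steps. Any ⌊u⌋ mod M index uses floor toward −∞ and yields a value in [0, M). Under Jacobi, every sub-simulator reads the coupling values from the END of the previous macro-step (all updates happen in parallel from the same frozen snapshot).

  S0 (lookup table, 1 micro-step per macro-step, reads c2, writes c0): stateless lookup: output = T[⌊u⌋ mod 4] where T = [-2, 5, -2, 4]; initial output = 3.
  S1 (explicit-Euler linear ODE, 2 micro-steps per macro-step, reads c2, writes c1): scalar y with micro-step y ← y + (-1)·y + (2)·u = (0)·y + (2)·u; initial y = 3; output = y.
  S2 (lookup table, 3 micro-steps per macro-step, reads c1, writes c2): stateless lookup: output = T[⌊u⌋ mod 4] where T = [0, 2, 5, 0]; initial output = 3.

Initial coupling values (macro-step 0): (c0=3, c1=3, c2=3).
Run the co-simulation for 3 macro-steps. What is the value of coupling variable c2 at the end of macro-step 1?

c2 at macro-step 1 = 0

macro 1: S0 reads c2=3 → after 1×micro: 4; S1 reads c2=3 → after 2×micro: 6; S2 reads c1=3 → after 3×micro: 0 ⇒ (c0=4, c1=6, c2=0)
macro 2: S0 reads c2=0 → after 1×micro: -2; S1 reads c2=0 → after 2×micro: 0; S2 reads c1=6 → after 3×micro: 5 ⇒ (c0=-2, c1=0, c2=5)
macro 3: S0 reads c2=5 → after 1×micro: 5; S1 reads c2=5 → after 2×micro: 10; S2 reads c1=0 → after 3×micro: 0 ⇒ (c0=5, c1=10, c2=0)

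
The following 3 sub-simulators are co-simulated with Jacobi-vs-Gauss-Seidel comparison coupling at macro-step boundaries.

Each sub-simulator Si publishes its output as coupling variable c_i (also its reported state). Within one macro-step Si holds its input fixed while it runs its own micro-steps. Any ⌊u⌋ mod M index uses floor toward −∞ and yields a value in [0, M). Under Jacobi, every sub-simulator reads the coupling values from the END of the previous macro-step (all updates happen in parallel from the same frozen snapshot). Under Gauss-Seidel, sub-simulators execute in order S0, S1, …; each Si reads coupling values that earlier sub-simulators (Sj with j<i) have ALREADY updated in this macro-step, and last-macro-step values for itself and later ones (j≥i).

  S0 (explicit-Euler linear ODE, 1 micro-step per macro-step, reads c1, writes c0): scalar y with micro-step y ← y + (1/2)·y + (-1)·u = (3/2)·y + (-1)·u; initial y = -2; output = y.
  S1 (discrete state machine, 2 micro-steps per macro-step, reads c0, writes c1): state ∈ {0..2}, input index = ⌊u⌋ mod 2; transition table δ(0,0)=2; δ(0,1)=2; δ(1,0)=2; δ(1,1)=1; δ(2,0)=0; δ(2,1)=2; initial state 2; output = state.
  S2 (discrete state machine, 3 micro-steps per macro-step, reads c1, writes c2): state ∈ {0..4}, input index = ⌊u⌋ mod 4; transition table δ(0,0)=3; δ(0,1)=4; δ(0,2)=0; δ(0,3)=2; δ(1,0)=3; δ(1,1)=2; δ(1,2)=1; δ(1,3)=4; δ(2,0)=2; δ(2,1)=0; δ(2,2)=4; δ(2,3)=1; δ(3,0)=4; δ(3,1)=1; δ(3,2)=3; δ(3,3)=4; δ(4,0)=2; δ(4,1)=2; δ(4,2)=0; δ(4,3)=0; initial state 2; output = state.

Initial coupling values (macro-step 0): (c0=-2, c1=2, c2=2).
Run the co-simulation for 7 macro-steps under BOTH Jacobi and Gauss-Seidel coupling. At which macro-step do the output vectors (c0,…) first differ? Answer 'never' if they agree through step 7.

[Jacobi] macro 1: S0 reads c1=2 → after 1×micro: -5; S1 reads c0=-2 → after 2×micro: 2; S2 reads c1=2 → after 3×micro: 0 ⇒ (c0=-5, c1=2, c2=0)
[Jacobi] macro 2: S0 reads c1=2 → after 1×micro: -19/2; S1 reads c0=-5 → after 2×micro: 2; S2 reads c1=2 → after 3×micro: 0 ⇒ (c0=-19/2, c1=2, c2=0)
[Jacobi] macro 3: S0 reads c1=2 → after 1×micro: -65/4; S1 reads c0=-19/2 → after 2×micro: 2; S2 reads c1=2 → after 3×micro: 0 ⇒ (c0=-65/4, c1=2, c2=0)
[Jacobi] macro 4: S0 reads c1=2 → after 1×micro: -211/8; S1 reads c0=-65/4 → after 2×micro: 2; S2 reads c1=2 → after 3×micro: 0 ⇒ (c0=-211/8, c1=2, c2=0)
[Jacobi] macro 5: S0 reads c1=2 → after 1×micro: -665/16; S1 reads c0=-211/8 → after 2×micro: 2; S2 reads c1=2 → after 3×micro: 0 ⇒ (c0=-665/16, c1=2, c2=0)
[Jacobi] macro 6: S0 reads c1=2 → after 1×micro: -2059/32; S1 reads c0=-665/16 → after 2×micro: 2; S2 reads c1=2 → after 3×micro: 0 ⇒ (c0=-2059/32, c1=2, c2=0)
[Jacobi] macro 7: S0 reads c1=2 → after 1×micro: -6305/64; S1 reads c0=-2059/32 → after 2×micro: 2; S2 reads c1=2 → after 3×micro: 0 ⇒ (c0=-6305/64, c1=2, c2=0)
[Gauss-Seidel] macro 1: S0 reads c1=2 → after 1×micro: -5; S1 reads c0=-5 → after 2×micro: 2; S2 reads c1=2 → after 3×micro: 0 ⇒ (c0=-5, c1=2, c2=0)
[Gauss-Seidel] macro 2: S0 reads c1=2 → after 1×micro: -19/2; S1 reads c0=-19/2 → after 2×micro: 2; S2 reads c1=2 → after 3×micro: 0 ⇒ (c0=-19/2, c1=2, c2=0)
[Gauss-Seidel] macro 3: S0 reads c1=2 → after 1×micro: -65/4; S1 reads c0=-65/4 → after 2×micro: 2; S2 reads c1=2 → after 3×micro: 0 ⇒ (c0=-65/4, c1=2, c2=0)
[Gauss-Seidel] macro 4: S0 reads c1=2 → after 1×micro: -211/8; S1 reads c0=-211/8 → after 2×micro: 2; S2 reads c1=2 → after 3×micro: 0 ⇒ (c0=-211/8, c1=2, c2=0)
[Gauss-Seidel] macro 5: S0 reads c1=2 → after 1×micro: -665/16; S1 reads c0=-665/16 → after 2×micro: 2; S2 reads c1=2 → after 3×micro: 0 ⇒ (c0=-665/16, c1=2, c2=0)
[Gauss-Seidel] macro 6: S0 reads c1=2 → after 1×micro: -2059/32; S1 reads c0=-2059/32 → after 2×micro: 2; S2 reads c1=2 → after 3×micro: 0 ⇒ (c0=-2059/32, c1=2, c2=0)
[Gauss-Seidel] macro 7: S0 reads c1=2 → after 1×micro: -6305/64; S1 reads c0=-6305/64 → after 2×micro: 2; S2 reads c1=2 → after 3×micro: 0 ⇒ (c0=-6305/64, c1=2, c2=0)

first divergence at macro-step: never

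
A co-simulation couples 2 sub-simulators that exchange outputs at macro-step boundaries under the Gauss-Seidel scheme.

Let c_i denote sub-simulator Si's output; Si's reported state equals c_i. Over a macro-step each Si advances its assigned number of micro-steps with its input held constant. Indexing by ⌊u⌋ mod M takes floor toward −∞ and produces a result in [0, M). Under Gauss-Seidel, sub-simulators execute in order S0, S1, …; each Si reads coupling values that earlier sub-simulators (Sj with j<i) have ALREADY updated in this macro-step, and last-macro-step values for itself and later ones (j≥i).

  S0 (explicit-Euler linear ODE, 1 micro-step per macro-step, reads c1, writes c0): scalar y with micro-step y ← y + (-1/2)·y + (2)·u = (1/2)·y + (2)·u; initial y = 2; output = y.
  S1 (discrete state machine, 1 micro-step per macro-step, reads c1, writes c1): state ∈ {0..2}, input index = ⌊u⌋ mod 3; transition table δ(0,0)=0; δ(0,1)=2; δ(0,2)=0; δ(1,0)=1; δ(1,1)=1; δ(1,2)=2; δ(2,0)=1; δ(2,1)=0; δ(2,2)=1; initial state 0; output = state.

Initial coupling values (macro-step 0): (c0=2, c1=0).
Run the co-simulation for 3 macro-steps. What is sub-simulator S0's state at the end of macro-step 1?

S0 state at macro-step 1 = 1

macro 1: S0 reads c1=0 → after 1×micro: 1; S1 reads c1=0 → after 1×micro: 0 ⇒ (c0=1, c1=0)
macro 2: S0 reads c1=0 → after 1×micro: 1/2; S1 reads c1=0 → after 1×micro: 0 ⇒ (c0=1/2, c1=0)
macro 3: S0 reads c1=0 → after 1×micro: 1/4; S1 reads c1=0 → after 1×micro: 0 ⇒ (c0=1/4, c1=0)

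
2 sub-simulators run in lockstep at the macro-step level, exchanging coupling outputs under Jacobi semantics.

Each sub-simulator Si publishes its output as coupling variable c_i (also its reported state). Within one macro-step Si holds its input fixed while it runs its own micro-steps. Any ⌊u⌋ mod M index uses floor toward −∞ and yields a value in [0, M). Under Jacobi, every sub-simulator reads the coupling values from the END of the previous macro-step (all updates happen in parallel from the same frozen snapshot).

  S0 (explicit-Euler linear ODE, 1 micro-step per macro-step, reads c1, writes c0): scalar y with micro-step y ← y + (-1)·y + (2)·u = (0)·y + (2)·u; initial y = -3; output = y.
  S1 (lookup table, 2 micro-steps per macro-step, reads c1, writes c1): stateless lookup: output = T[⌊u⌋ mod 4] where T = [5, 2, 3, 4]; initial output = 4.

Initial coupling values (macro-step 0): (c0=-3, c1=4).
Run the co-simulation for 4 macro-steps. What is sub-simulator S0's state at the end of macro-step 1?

macro 1: S0 reads c1=4 → after 1×micro: 8; S1 reads c1=4 → after 2×micro: 5 ⇒ (c0=8, c1=5)
macro 2: S0 reads c1=5 → after 1×micro: 10; S1 reads c1=5 → after 2×micro: 2 ⇒ (c0=10, c1=2)
macro 3: S0 reads c1=2 → after 1×micro: 4; S1 reads c1=2 → after 2×micro: 3 ⇒ (c0=4, c1=3)
macro 4: S0 reads c1=3 → after 1×micro: 6; S1 reads c1=3 → after 2×micro: 4 ⇒ (c0=6, c1=4)

S0 state at macro-step 1 = 8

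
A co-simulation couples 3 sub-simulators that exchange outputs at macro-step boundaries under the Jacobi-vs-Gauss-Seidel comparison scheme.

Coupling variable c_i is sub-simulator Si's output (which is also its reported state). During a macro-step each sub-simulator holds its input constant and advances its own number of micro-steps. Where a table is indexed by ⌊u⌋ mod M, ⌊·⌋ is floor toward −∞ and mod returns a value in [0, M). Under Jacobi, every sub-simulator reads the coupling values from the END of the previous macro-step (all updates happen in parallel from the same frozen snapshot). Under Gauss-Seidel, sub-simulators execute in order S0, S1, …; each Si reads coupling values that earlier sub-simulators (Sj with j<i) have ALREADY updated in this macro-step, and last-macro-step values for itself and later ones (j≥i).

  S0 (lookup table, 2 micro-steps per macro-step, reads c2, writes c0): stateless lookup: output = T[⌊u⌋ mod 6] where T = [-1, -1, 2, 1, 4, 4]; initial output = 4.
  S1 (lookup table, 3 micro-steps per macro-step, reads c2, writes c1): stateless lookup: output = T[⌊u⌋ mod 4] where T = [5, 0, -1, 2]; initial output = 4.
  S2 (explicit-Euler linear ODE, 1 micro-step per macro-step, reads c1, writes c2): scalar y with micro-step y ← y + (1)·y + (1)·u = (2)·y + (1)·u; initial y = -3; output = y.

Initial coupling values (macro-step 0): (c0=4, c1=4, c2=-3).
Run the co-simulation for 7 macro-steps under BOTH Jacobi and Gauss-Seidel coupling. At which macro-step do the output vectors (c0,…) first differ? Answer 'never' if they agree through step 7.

first divergence at macro-step: 1

[Jacobi] macro 1: S0 reads c2=-3 → after 2×micro: 1; S1 reads c2=-3 → after 3×micro: 0; S2 reads c1=4 → after 1×micro: -2 ⇒ (c0=1, c1=0, c2=-2)
[Jacobi] macro 2: S0 reads c2=-2 → after 2×micro: 4; S1 reads c2=-2 → after 3×micro: -1; S2 reads c1=0 → after 1×micro: -4 ⇒ (c0=4, c1=-1, c2=-4)
[Jacobi] macro 3: S0 reads c2=-4 → after 2×micro: 2; S1 reads c2=-4 → after 3×micro: 5; S2 reads c1=-1 → after 1×micro: -9 ⇒ (c0=2, c1=5, c2=-9)
[Jacobi] macro 4: S0 reads c2=-9 → after 2×micro: 1; S1 reads c2=-9 → after 3×micro: 2; S2 reads c1=5 → after 1×micro: -13 ⇒ (c0=1, c1=2, c2=-13)
[Jacobi] macro 5: S0 reads c2=-13 → after 2×micro: 4; S1 reads c2=-13 → after 3×micro: 2; S2 reads c1=2 → after 1×micro: -24 ⇒ (c0=4, c1=2, c2=-24)
[Jacobi] macro 6: S0 reads c2=-24 → after 2×micro: -1; S1 reads c2=-24 → after 3×micro: 5; S2 reads c1=2 → after 1×micro: -46 ⇒ (c0=-1, c1=5, c2=-46)
[Jacobi] macro 7: S0 reads c2=-46 → after 2×micro: 2; S1 reads c2=-46 → after 3×micro: -1; S2 reads c1=5 → after 1×micro: -87 ⇒ (c0=2, c1=-1, c2=-87)
[Gauss-Seidel] macro 1: S0 reads c2=-3 → after 2×micro: 1; S1 reads c2=-3 → after 3×micro: 0; S2 reads c1=0 → after 1×micro: -6 ⇒ (c0=1, c1=0, c2=-6)
[Gauss-Seidel] macro 2: S0 reads c2=-6 → after 2×micro: -1; S1 reads c2=-6 → after 3×micro: -1; S2 reads c1=-1 → after 1×micro: -13 ⇒ (c0=-1, c1=-1, c2=-13)
[Gauss-Seidel] macro 3: S0 reads c2=-13 → after 2×micro: 4; S1 reads c2=-13 → after 3×micro: 2; S2 reads c1=2 → after 1×micro: -24 ⇒ (c0=4, c1=2, c2=-24)
[Gauss-Seidel] macro 4: S0 reads c2=-24 → after 2×micro: -1; S1 reads c2=-24 → after 3×micro: 5; S2 reads c1=5 → after 1×micro: -43 ⇒ (c0=-1, c1=5, c2=-43)
[Gauss-Seidel] macro 5: S0 reads c2=-43 → after 2×micro: 4; S1 reads c2=-43 → after 3×micro: 0; S2 reads c1=0 → after 1×micro: -86 ⇒ (c0=4, c1=0, c2=-86)
[Gauss-Seidel] macro 6: S0 reads c2=-86 → after 2×micro: 4; S1 reads c2=-86 → after 3×micro: -1; S2 reads c1=-1 → after 1×micro: -173 ⇒ (c0=4, c1=-1, c2=-173)
[Gauss-Seidel] macro 7: S0 reads c2=-173 → after 2×micro: -1; S1 reads c2=-173 → after 3×micro: 2; S2 reads c1=2 → after 1×micro: -344 ⇒ (c0=-1, c1=2, c2=-344)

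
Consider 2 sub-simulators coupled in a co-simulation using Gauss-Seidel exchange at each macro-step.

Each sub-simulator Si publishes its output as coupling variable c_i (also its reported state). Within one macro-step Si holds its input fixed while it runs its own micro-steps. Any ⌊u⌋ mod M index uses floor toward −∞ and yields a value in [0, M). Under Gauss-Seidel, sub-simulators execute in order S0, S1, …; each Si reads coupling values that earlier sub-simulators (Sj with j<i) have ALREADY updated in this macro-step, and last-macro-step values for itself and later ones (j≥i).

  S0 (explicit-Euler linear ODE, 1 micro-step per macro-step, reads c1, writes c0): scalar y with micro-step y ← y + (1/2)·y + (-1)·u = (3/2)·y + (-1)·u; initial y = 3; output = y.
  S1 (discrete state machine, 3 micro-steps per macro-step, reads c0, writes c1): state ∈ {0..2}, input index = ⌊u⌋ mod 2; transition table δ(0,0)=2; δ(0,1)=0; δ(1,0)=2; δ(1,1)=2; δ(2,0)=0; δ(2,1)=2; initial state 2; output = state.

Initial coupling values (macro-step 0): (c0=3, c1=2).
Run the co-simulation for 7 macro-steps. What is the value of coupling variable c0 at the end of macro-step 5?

macro 1: S0 reads c1=2 → after 1×micro: 5/2; S1 reads c0=5/2 → after 3×micro: 0 ⇒ (c0=5/2, c1=0)
macro 2: S0 reads c1=0 → after 1×micro: 15/4; S1 reads c0=15/4 → after 3×micro: 0 ⇒ (c0=15/4, c1=0)
macro 3: S0 reads c1=0 → after 1×micro: 45/8; S1 reads c0=45/8 → after 3×micro: 0 ⇒ (c0=45/8, c1=0)
macro 4: S0 reads c1=0 → after 1×micro: 135/16; S1 reads c0=135/16 → after 3×micro: 2 ⇒ (c0=135/16, c1=2)
macro 5: S0 reads c1=2 → after 1×micro: 341/32; S1 reads c0=341/32 → after 3×micro: 0 ⇒ (c0=341/32, c1=0)
macro 6: S0 reads c1=0 → after 1×micro: 1023/64; S1 reads c0=1023/64 → after 3×micro: 0 ⇒ (c0=1023/64, c1=0)
macro 7: S0 reads c1=0 → after 1×micro: 3069/128; S1 reads c0=3069/128 → after 3×micro: 0 ⇒ (c0=3069/128, c1=0)

c0 at macro-step 5 = 341/32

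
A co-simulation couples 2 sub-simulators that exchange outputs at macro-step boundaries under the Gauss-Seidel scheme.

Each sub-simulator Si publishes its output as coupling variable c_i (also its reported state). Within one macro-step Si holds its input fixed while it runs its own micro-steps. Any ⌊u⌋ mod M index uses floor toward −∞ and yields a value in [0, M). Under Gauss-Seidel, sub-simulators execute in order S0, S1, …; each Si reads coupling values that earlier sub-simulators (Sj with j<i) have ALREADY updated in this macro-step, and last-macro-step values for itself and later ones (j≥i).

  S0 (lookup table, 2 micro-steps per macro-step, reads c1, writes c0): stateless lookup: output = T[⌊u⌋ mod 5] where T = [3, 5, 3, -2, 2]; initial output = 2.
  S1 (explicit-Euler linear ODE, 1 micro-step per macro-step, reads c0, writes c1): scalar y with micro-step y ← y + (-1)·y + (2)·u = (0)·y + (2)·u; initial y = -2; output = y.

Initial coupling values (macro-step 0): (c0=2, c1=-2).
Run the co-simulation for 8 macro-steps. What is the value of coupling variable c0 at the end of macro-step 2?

macro 1: S0 reads c1=-2 → after 2×micro: -2; S1 reads c0=-2 → after 1×micro: -4 ⇒ (c0=-2, c1=-4)
macro 2: S0 reads c1=-4 → after 2×micro: 5; S1 reads c0=5 → after 1×micro: 10 ⇒ (c0=5, c1=10)
macro 3: S0 reads c1=10 → after 2×micro: 3; S1 reads c0=3 → after 1×micro: 6 ⇒ (c0=3, c1=6)
macro 4: S0 reads c1=6 → after 2×micro: 5; S1 reads c0=5 → after 1×micro: 10 ⇒ (c0=5, c1=10)
macro 5: S0 reads c1=10 → after 2×micro: 3; S1 reads c0=3 → after 1×micro: 6 ⇒ (c0=3, c1=6)
macro 6: S0 reads c1=6 → after 2×micro: 5; S1 reads c0=5 → after 1×micro: 10 ⇒ (c0=5, c1=10)
macro 7: S0 reads c1=10 → after 2×micro: 3; S1 reads c0=3 → after 1×micro: 6 ⇒ (c0=3, c1=6)
macro 8: S0 reads c1=6 → after 2×micro: 5; S1 reads c0=5 → after 1×micro: 10 ⇒ (c0=5, c1=10)

c0 at macro-step 2 = 5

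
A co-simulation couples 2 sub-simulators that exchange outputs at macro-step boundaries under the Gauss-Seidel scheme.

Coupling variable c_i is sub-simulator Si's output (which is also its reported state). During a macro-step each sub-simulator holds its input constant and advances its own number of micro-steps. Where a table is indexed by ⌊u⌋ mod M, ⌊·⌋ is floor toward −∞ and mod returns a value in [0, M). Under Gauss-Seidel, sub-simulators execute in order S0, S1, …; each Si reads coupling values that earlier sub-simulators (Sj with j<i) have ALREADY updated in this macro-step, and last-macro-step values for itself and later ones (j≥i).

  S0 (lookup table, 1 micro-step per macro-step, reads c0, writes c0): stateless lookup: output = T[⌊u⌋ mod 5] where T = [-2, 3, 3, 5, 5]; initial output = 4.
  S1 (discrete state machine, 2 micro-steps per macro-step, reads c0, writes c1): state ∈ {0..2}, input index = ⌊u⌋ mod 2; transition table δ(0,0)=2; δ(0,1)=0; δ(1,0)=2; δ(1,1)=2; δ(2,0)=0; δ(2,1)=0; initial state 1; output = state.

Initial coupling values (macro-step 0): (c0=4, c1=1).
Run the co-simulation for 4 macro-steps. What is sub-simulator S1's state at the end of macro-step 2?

macro 1: S0 reads c0=4 → after 1×micro: 5; S1 reads c0=5 → after 2×micro: 0 ⇒ (c0=5, c1=0)
macro 2: S0 reads c0=5 → after 1×micro: -2; S1 reads c0=-2 → after 2×micro: 0 ⇒ (c0=-2, c1=0)
macro 3: S0 reads c0=-2 → after 1×micro: 5; S1 reads c0=5 → after 2×micro: 0 ⇒ (c0=5, c1=0)
macro 4: S0 reads c0=5 → after 1×micro: -2; S1 reads c0=-2 → after 2×micro: 0 ⇒ (c0=-2, c1=0)

S1 state at macro-step 2 = 0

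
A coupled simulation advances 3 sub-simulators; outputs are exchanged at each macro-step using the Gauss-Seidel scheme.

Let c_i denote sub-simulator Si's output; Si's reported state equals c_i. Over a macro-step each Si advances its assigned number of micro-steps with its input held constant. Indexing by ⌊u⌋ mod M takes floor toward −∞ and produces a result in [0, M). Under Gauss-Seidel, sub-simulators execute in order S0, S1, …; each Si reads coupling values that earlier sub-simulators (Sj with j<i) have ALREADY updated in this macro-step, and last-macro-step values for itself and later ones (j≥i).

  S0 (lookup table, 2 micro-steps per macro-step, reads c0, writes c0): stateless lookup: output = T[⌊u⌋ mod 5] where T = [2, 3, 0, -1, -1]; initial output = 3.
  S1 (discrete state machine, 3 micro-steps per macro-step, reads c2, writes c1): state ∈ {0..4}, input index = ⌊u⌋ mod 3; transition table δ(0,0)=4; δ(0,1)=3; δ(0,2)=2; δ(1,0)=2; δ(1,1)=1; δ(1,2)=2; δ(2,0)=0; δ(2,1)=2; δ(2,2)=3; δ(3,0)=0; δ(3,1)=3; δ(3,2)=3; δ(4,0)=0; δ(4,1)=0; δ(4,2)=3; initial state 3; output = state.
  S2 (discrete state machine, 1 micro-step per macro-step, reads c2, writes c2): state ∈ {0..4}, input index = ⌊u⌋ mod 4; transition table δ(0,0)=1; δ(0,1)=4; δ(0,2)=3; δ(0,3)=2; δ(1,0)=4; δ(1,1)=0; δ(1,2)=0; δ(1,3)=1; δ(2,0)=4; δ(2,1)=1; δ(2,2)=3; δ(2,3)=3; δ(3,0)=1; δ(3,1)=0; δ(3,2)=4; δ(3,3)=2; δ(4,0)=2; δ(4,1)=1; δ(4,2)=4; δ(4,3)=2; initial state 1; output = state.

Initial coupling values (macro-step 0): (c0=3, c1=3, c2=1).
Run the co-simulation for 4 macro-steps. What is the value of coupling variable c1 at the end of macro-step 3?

macro 1: S0 reads c0=3 → after 2×micro: -1; S1 reads c2=1 → after 3×micro: 3; S2 reads c2=1 → after 1×micro: 0 ⇒ (c0=-1, c1=3, c2=0)
macro 2: S0 reads c0=-1 → after 2×micro: -1; S1 reads c2=0 → after 3×micro: 0; S2 reads c2=0 → after 1×micro: 1 ⇒ (c0=-1, c1=0, c2=1)
macro 3: S0 reads c0=-1 → after 2×micro: -1; S1 reads c2=1 → after 3×micro: 3; S2 reads c2=1 → after 1×micro: 0 ⇒ (c0=-1, c1=3, c2=0)
macro 4: S0 reads c0=-1 → after 2×micro: -1; S1 reads c2=0 → after 3×micro: 0; S2 reads c2=0 → after 1×micro: 1 ⇒ (c0=-1, c1=0, c2=1)

c1 at macro-step 3 = 3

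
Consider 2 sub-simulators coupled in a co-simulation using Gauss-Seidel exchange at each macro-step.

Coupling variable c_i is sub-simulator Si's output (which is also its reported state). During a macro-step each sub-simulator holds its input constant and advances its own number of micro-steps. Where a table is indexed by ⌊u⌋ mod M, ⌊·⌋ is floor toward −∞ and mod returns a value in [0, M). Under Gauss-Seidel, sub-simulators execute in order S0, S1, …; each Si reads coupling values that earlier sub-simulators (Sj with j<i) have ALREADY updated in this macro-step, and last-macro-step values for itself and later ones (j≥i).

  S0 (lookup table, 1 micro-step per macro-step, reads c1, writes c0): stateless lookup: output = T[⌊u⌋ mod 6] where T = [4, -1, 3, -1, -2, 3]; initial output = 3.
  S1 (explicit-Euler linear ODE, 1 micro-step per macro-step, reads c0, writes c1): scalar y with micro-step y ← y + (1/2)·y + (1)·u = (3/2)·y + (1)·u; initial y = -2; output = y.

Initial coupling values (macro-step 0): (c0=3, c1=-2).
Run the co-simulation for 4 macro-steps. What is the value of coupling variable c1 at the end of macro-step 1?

macro 1: S0 reads c1=-2 → after 1×micro: -2; S1 reads c0=-2 → after 1×micro: -5 ⇒ (c0=-2, c1=-5)
macro 2: S0 reads c1=-5 → after 1×micro: -1; S1 reads c0=-1 → after 1×micro: -17/2 ⇒ (c0=-1, c1=-17/2)
macro 3: S0 reads c1=-17/2 → after 1×micro: -1; S1 reads c0=-1 → after 1×micro: -55/4 ⇒ (c0=-1, c1=-55/4)
macro 4: S0 reads c1=-55/4 → after 1×micro: -2; S1 reads c0=-2 → after 1×micro: -181/8 ⇒ (c0=-2, c1=-181/8)

c1 at macro-step 1 = -5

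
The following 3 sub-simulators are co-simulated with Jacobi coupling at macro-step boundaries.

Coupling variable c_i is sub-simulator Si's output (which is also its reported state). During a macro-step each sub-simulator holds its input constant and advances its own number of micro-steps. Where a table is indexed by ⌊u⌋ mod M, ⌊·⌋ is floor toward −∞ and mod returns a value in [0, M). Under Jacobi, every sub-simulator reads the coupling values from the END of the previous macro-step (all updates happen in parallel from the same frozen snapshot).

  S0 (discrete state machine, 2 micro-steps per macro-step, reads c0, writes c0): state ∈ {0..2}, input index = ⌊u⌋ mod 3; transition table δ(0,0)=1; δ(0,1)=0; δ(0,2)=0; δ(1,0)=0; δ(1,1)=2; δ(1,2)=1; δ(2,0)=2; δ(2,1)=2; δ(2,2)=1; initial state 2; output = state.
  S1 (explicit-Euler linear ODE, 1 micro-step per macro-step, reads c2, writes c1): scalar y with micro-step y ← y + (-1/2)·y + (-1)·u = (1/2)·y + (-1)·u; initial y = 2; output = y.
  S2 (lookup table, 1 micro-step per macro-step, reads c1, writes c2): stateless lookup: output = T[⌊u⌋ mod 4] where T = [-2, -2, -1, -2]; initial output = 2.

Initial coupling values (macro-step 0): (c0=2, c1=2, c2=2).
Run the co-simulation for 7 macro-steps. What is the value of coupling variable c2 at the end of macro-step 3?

macro 1: S0 reads c0=2 → after 2×micro: 1; S1 reads c2=2 → after 1×micro: -1; S2 reads c1=2 → after 1×micro: -1 ⇒ (c0=1, c1=-1, c2=-1)
macro 2: S0 reads c0=1 → after 2×micro: 2; S1 reads c2=-1 → after 1×micro: 1/2; S2 reads c1=-1 → after 1×micro: -2 ⇒ (c0=2, c1=1/2, c2=-2)
macro 3: S0 reads c0=2 → after 2×micro: 1; S1 reads c2=-2 → after 1×micro: 9/4; S2 reads c1=1/2 → after 1×micro: -2 ⇒ (c0=1, c1=9/4, c2=-2)
macro 4: S0 reads c0=1 → after 2×micro: 2; S1 reads c2=-2 → after 1×micro: 25/8; S2 reads c1=9/4 → after 1×micro: -1 ⇒ (c0=2, c1=25/8, c2=-1)
macro 5: S0 reads c0=2 → after 2×micro: 1; S1 reads c2=-1 → after 1×micro: 41/16; S2 reads c1=25/8 → after 1×micro: -2 ⇒ (c0=1, c1=41/16, c2=-2)
macro 6: S0 reads c0=1 → after 2×micro: 2; S1 reads c2=-2 → after 1×micro: 105/32; S2 reads c1=41/16 → after 1×micro: -1 ⇒ (c0=2, c1=105/32, c2=-1)
macro 7: S0 reads c0=2 → after 2×micro: 1; S1 reads c2=-1 → after 1×micro: 169/64; S2 reads c1=105/32 → after 1×micro: -2 ⇒ (c0=1, c1=169/64, c2=-2)

c2 at macro-step 3 = -2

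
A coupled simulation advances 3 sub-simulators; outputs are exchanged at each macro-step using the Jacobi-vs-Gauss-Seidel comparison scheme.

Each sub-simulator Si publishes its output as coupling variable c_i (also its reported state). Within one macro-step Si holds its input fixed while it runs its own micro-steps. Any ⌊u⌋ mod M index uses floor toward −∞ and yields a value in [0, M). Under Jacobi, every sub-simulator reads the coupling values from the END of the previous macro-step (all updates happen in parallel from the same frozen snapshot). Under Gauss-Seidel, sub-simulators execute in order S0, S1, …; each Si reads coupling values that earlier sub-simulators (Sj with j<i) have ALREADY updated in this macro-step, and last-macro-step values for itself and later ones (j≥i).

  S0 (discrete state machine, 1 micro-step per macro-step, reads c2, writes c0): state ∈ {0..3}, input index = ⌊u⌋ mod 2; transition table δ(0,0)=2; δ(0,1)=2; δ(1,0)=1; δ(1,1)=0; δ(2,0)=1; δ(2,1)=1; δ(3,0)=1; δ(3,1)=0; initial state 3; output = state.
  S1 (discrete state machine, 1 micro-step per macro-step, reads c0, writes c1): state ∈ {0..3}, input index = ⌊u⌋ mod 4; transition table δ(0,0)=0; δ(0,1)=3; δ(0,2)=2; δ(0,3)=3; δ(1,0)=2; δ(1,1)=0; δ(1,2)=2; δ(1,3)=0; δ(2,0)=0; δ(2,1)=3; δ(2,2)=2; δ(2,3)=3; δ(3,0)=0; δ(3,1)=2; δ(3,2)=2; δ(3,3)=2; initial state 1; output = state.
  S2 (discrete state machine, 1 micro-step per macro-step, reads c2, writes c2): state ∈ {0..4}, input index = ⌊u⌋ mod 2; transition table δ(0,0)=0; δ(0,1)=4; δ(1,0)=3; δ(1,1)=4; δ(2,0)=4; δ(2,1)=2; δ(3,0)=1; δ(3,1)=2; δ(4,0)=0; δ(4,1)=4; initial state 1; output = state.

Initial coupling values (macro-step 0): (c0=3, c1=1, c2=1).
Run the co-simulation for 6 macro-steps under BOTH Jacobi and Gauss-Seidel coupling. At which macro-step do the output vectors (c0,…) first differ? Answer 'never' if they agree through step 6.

first divergence at macro-step: 1

[Jacobi] macro 1: S0 reads c2=1 → after 1×micro: 0; S1 reads c0=3 → after 1×micro: 0; S2 reads c2=1 → after 1×micro: 4 ⇒ (c0=0, c1=0, c2=4)
[Jacobi] macro 2: S0 reads c2=4 → after 1×micro: 2; S1 reads c0=0 → after 1×micro: 0; S2 reads c2=4 → after 1×micro: 0 ⇒ (c0=2, c1=0, c2=0)
[Jacobi] macro 3: S0 reads c2=0 → after 1×micro: 1; S1 reads c0=2 → after 1×micro: 2; S2 reads c2=0 → after 1×micro: 0 ⇒ (c0=1, c1=2, c2=0)
[Jacobi] macro 4: S0 reads c2=0 → after 1×micro: 1; S1 reads c0=1 → after 1×micro: 3; S2 reads c2=0 → after 1×micro: 0 ⇒ (c0=1, c1=3, c2=0)
[Jacobi] macro 5: S0 reads c2=0 → after 1×micro: 1; S1 reads c0=1 → after 1×micro: 2; S2 reads c2=0 → after 1×micro: 0 ⇒ (c0=1, c1=2, c2=0)
[Jacobi] macro 6: S0 reads c2=0 → after 1×micro: 1; S1 reads c0=1 → after 1×micro: 3; S2 reads c2=0 → after 1×micro: 0 ⇒ (c0=1, c1=3, c2=0)
[Gauss-Seidel] macro 1: S0 reads c2=1 → after 1×micro: 0; S1 reads c0=0 → after 1×micro: 2; S2 reads c2=1 → after 1×micro: 4 ⇒ (c0=0, c1=2, c2=4)
[Gauss-Seidel] macro 2: S0 reads c2=4 → after 1×micro: 2; S1 reads c0=2 → after 1×micro: 2; S2 reads c2=4 → after 1×micro: 0 ⇒ (c0=2, c1=2, c2=0)
[Gauss-Seidel] macro 3: S0 reads c2=0 → after 1×micro: 1; S1 reads c0=1 → after 1×micro: 3; S2 reads c2=0 → after 1×micro: 0 ⇒ (c0=1, c1=3, c2=0)
[Gauss-Seidel] macro 4: S0 reads c2=0 → after 1×micro: 1; S1 reads c0=1 → after 1×micro: 2; S2 reads c2=0 → after 1×micro: 0 ⇒ (c0=1, c1=2, c2=0)
[Gauss-Seidel] macro 5: S0 reads c2=0 → after 1×micro: 1; S1 reads c0=1 → after 1×micro: 3; S2 reads c2=0 → after 1×micro: 0 ⇒ (c0=1, c1=3, c2=0)
[Gauss-Seidel] macro 6: S0 reads c2=0 → after 1×micro: 1; S1 reads c0=1 → after 1×micro: 2; S2 reads c2=0 → after 1×micro: 0 ⇒ (c0=1, c1=2, c2=0)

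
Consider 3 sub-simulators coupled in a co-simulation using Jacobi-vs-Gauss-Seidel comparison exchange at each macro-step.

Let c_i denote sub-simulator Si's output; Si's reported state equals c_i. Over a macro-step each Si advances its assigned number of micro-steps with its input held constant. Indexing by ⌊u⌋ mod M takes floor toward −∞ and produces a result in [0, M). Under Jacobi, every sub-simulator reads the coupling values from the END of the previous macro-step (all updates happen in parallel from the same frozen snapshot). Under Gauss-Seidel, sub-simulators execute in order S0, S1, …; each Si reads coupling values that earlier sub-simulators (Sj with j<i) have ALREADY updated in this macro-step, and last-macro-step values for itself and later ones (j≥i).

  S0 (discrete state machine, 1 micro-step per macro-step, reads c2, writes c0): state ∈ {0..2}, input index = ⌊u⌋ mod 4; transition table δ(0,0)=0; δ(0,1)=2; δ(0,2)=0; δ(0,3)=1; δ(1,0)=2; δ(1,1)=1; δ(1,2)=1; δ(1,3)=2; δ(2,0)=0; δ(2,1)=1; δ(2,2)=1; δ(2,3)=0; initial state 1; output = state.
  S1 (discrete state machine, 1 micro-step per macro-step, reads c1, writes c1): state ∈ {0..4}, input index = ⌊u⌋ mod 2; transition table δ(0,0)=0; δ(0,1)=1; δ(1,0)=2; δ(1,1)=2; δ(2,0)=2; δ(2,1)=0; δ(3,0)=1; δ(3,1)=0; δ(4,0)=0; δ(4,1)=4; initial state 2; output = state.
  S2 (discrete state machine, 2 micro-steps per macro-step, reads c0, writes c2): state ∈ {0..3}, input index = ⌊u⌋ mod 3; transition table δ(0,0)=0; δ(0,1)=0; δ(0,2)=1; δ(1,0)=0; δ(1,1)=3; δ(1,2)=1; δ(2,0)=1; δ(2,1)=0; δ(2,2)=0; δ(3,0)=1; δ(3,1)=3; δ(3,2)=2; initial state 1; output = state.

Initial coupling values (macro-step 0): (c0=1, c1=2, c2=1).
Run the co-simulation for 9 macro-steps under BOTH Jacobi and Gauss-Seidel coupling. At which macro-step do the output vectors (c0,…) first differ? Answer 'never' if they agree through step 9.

[Jacobi] macro 1: S0 reads c2=1 → after 1×micro: 1; S1 reads c1=2 → after 1×micro: 2; S2 reads c0=1 → after 2×micro: 3 ⇒ (c0=1, c1=2, c2=3)
[Jacobi] macro 2: S0 reads c2=3 → after 1×micro: 2; S1 reads c1=2 → after 1×micro: 2; S2 reads c0=1 → after 2×micro: 3 ⇒ (c0=2, c1=2, c2=3)
[Jacobi] macro 3: S0 reads c2=3 → after 1×micro: 0; S1 reads c1=2 → after 1×micro: 2; S2 reads c0=2 → after 2×micro: 0 ⇒ (c0=0, c1=2, c2=0)
[Jacobi] macro 4: S0 reads c2=0 → after 1×micro: 0; S1 reads c1=2 → after 1×micro: 2; S2 reads c0=0 → after 2×micro: 0 ⇒ (c0=0, c1=2, c2=0)
[Jacobi] macro 5: S0 reads c2=0 → after 1×micro: 0; S1 reads c1=2 → after 1×micro: 2; S2 reads c0=0 → after 2×micro: 0 ⇒ (c0=0, c1=2, c2=0)
[Jacobi] macro 6: S0 reads c2=0 → after 1×micro: 0; S1 reads c1=2 → after 1×micro: 2; S2 reads c0=0 → after 2×micro: 0 ⇒ (c0=0, c1=2, c2=0)
[Jacobi] macro 7: S0 reads c2=0 → after 1×micro: 0; S1 reads c1=2 → after 1×micro: 2; S2 reads c0=0 → after 2×micro: 0 ⇒ (c0=0, c1=2, c2=0)
[Jacobi] macro 8: S0 reads c2=0 → after 1×micro: 0; S1 reads c1=2 → after 1×micro: 2; S2 reads c0=0 → after 2×micro: 0 ⇒ (c0=0, c1=2, c2=0)
[Jacobi] macro 9: S0 reads c2=0 → after 1×micro: 0; S1 reads c1=2 → after 1×micro: 2; S2 reads c0=0 → after 2×micro: 0 ⇒ (c0=0, c1=2, c2=0)
[Gauss-Seidel] macro 1: S0 reads c2=1 → after 1×micro: 1; S1 reads c1=2 → after 1×micro: 2; S2 reads c0=1 → after 2×micro: 3 ⇒ (c0=1, c1=2, c2=3)
[Gauss-Seidel] macro 2: S0 reads c2=3 → after 1×micro: 2; S1 reads c1=2 → after 1×micro: 2; S2 reads c0=2 → after 2×micro: 0 ⇒ (c0=2, c1=2, c2=0)
[Gauss-Seidel] macro 3: S0 reads c2=0 → after 1×micro: 0; S1 reads c1=2 → after 1×micro: 2; S2 reads c0=0 → after 2×micro: 0 ⇒ (c0=0, c1=2, c2=0)
[Gauss-Seidel] macro 4: S0 reads c2=0 → after 1×micro: 0; S1 reads c1=2 → after 1×micro: 2; S2 reads c0=0 → after 2×micro: 0 ⇒ (c0=0, c1=2, c2=0)
[Gauss-Seidel] macro 5: S0 reads c2=0 → after 1×micro: 0; S1 reads c1=2 → after 1×micro: 2; S2 reads c0=0 → after 2×micro: 0 ⇒ (c0=0, c1=2, c2=0)
[Gauss-Seidel] macro 6: S0 reads c2=0 → after 1×micro: 0; S1 reads c1=2 → after 1×micro: 2; S2 reads c0=0 → after 2×micro: 0 ⇒ (c0=0, c1=2, c2=0)
[Gauss-Seidel] macro 7: S0 reads c2=0 → after 1×micro: 0; S1 reads c1=2 → after 1×micro: 2; S2 reads c0=0 → after 2×micro: 0 ⇒ (c0=0, c1=2, c2=0)
[Gauss-Seidel] macro 8: S0 reads c2=0 → after 1×micro: 0; S1 reads c1=2 → after 1×micro: 2; S2 reads c0=0 → after 2×micro: 0 ⇒ (c0=0, c1=2, c2=0)
[Gauss-Seidel] macro 9: S0 reads c2=0 → after 1×micro: 0; S1 reads c1=2 → after 1×micro: 2; S2 reads c0=0 → after 2×micro: 0 ⇒ (c0=0, c1=2, c2=0)

first divergence at macro-step: 2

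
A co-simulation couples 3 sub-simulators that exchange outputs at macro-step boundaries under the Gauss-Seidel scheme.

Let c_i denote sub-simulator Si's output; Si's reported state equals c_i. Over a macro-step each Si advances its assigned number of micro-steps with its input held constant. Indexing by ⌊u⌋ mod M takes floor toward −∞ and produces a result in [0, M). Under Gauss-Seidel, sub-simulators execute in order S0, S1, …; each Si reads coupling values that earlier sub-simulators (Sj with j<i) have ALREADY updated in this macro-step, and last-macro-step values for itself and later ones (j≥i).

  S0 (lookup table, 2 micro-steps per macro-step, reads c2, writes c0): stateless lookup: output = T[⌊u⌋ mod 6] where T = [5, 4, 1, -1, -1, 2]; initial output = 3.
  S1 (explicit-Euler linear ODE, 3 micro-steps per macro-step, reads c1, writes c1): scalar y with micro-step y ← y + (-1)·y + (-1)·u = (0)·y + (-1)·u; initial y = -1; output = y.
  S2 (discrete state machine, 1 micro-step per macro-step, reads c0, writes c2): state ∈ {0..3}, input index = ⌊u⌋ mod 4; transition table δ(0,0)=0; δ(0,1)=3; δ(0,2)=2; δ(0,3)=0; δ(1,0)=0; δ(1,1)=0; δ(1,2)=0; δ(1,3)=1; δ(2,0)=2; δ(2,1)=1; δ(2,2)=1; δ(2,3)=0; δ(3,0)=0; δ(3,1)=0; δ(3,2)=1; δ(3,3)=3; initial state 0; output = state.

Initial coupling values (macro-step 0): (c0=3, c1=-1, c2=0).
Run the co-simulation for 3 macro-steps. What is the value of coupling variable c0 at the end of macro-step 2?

c0 at macro-step 2 = -1

macro 1: S0 reads c2=0 → after 2×micro: 5; S1 reads c1=-1 → after 3×micro: 1; S2 reads c0=5 → after 1×micro: 3 ⇒ (c0=5, c1=1, c2=3)
macro 2: S0 reads c2=3 → after 2×micro: -1; S1 reads c1=1 → after 3×micro: -1; S2 reads c0=-1 → after 1×micro: 3 ⇒ (c0=-1, c1=-1, c2=3)
macro 3: S0 reads c2=3 → after 2×micro: -1; S1 reads c1=-1 → after 3×micro: 1; S2 reads c0=-1 → after 1×micro: 3 ⇒ (c0=-1, c1=1, c2=3)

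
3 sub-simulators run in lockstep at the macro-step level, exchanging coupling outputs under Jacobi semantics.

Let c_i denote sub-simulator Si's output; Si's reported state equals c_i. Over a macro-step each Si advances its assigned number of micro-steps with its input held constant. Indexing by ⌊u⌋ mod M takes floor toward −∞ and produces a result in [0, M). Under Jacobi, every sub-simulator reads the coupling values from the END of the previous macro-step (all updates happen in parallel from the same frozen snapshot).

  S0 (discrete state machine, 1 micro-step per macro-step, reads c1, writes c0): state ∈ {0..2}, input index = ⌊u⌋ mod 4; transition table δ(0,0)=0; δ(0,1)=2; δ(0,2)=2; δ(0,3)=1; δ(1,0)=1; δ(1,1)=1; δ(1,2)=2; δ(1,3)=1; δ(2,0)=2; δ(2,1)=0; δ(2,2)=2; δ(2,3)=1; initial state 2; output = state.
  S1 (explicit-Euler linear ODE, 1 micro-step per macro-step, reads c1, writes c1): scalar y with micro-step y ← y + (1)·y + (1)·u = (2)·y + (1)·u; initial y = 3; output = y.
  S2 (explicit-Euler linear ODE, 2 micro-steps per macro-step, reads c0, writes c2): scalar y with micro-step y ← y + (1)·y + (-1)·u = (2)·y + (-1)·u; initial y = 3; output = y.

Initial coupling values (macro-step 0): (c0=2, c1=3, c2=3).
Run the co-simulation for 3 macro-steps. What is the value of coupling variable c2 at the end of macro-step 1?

c2 at macro-step 1 = 6

macro 1: S0 reads c1=3 → after 1×micro: 1; S1 reads c1=3 → after 1×micro: 9; S2 reads c0=2 → after 2×micro: 6 ⇒ (c0=1, c1=9, c2=6)
macro 2: S0 reads c1=9 → after 1×micro: 1; S1 reads c1=9 → after 1×micro: 27; S2 reads c0=1 → after 2×micro: 21 ⇒ (c0=1, c1=27, c2=21)
macro 3: S0 reads c1=27 → after 1×micro: 1; S1 reads c1=27 → after 1×micro: 81; S2 reads c0=1 → after 2×micro: 81 ⇒ (c0=1, c1=81, c2=81)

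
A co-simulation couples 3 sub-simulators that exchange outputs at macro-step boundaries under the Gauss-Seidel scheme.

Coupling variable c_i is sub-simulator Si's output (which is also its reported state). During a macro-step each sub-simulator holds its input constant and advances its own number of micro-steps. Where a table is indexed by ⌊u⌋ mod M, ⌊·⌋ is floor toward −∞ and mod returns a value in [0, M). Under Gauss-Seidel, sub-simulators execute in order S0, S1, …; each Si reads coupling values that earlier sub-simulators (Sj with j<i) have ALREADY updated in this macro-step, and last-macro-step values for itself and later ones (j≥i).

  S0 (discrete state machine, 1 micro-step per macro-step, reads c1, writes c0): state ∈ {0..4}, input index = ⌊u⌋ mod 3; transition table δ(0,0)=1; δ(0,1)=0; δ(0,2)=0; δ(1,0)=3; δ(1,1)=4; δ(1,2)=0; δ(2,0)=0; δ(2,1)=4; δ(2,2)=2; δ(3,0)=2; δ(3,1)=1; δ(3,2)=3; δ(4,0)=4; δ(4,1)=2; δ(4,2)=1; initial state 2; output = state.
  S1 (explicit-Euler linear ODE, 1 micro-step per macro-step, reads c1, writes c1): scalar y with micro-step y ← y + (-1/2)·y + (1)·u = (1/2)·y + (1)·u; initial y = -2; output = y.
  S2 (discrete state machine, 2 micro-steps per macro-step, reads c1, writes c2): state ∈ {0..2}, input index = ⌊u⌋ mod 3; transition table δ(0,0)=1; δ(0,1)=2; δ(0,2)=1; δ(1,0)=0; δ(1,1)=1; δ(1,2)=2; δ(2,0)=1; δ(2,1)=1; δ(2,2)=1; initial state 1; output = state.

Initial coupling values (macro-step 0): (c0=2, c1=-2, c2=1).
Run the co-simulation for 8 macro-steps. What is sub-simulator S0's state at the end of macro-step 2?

macro 1: S0 reads c1=-2 → after 1×micro: 4; S1 reads c1=-2 → after 1×micro: -3; S2 reads c1=-3 → after 2×micro: 1 ⇒ (c0=4, c1=-3, c2=1)
macro 2: S0 reads c1=-3 → after 1×micro: 4; S1 reads c1=-3 → after 1×micro: -9/2; S2 reads c1=-9/2 → after 2×micro: 1 ⇒ (c0=4, c1=-9/2, c2=1)
macro 3: S0 reads c1=-9/2 → after 1×micro: 2; S1 reads c1=-9/2 → after 1×micro: -27/4; S2 reads c1=-27/4 → after 2×micro: 1 ⇒ (c0=2, c1=-27/4, c2=1)
macro 4: S0 reads c1=-27/4 → after 1×micro: 2; S1 reads c1=-27/4 → after 1×micro: -81/8; S2 reads c1=-81/8 → after 2×micro: 1 ⇒ (c0=2, c1=-81/8, c2=1)
macro 5: S0 reads c1=-81/8 → after 1×micro: 4; S1 reads c1=-81/8 → after 1×micro: -243/16; S2 reads c1=-243/16 → after 2×micro: 1 ⇒ (c0=4, c1=-243/16, c2=1)
macro 6: S0 reads c1=-243/16 → after 1×micro: 1; S1 reads c1=-243/16 → after 1×micro: -729/32; S2 reads c1=-729/32 → after 2×micro: 1 ⇒ (c0=1, c1=-729/32, c2=1)
macro 7: S0 reads c1=-729/32 → after 1×micro: 4; S1 reads c1=-729/32 → after 1×micro: -2187/64; S2 reads c1=-2187/64 → after 2×micro: 1 ⇒ (c0=4, c1=-2187/64, c2=1)
macro 8: S0 reads c1=-2187/64 → after 1×micro: 2; S1 reads c1=-2187/64 → after 1×micro: -6561/128; S2 reads c1=-6561/128 → after 2×micro: 1 ⇒ (c0=2, c1=-6561/128, c2=1)

S0 state at macro-step 2 = 4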